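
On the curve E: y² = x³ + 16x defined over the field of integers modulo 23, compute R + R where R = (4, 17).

tangent at (4, 17): λ = (3·4² + 16)/(2·17) ≡ 18/11. 11⁻¹ ≡ 21 (mod 23), so λ ≡ 18·21 ≡ 10.
  x = λ² - 4 - 4 = 100 - 8 ≡ 0; y = λ·(4 - 0) - 17 ≡ 0. → (0, 0)

(0, 0)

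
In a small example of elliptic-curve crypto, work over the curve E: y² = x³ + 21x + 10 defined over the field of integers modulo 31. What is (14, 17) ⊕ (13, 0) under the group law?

(14, 14)

(14, 17) + (13, 0). λ = (0 - 17)/(13 - 14) ≡ 14/30 mod 31. 30⁻¹ ≡ 30 (mod 31) since 30·30 = 900 ≡ 1, so λ ≡ 17.
  x = λ² - 14 - 13 = 289 - 27 ≡ 14; y = λ·(14 - 14) - 17 ≡ 14. → (14, 14)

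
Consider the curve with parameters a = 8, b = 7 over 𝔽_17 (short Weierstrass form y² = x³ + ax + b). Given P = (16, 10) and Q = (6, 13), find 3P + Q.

(16, 10)

First 3P:
Repeated addition: build up to 3P.
2P: tangent at (16, 10): λ = (3·16² + 8)/(2·10) ≡ 11/3. 3⁻¹ ≡ 6 (mod 17) since 3·6 = 18 ≡ 1, so λ ≡ 11·6 ≡ 15.
  x = λ² - 16 - 16 = 225 - 32 ≡ 6; y = λ·(16 - 6) - 10 ≡ 4. → (6, 4)
3P: (6, 4) + (16, 10). λ = (10 - 4)/(16 - 6) ≡ 6/10 mod 17. 10⁻¹ ≡ 12 (mod 17), so λ ≡ 4.
  x = λ² - 6 - 16 = 16 - 22 ≡ 11; y = λ·(6 - 11) - 4 ≡ 10. → (11, 10)
3P = (11, 10).
Finally 3P + Q:
(11, 10) + (6, 13). λ = (13 - 10)/(6 - 11) ≡ 3/12 mod 17. 12⁻¹ ≡ 10 (mod 17), so λ ≡ 13.
  x = λ² - 11 - 6 = 169 - 17 ≡ 16; y = λ·(11 - 16) - 10 ≡ 10. → (16, 10)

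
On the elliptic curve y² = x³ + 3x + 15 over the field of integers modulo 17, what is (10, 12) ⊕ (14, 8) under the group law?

(11, 6)

(10, 12) + (14, 8). λ = (8 - 12)/(14 - 10) ≡ 13/4 mod 17. 4⁻¹ ≡ 13 (mod 17) since 4·13 = 52 ≡ 1, so λ ≡ 16.
  x = λ² - 10 - 14 = 256 - 24 ≡ 11; y = λ·(10 - 11) - 12 ≡ 6. → (11, 6)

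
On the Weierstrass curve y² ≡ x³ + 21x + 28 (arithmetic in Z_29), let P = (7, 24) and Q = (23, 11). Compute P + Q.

(0, 12)

(7, 24) + (23, 11). λ = (11 - 24)/(23 - 7) ≡ 16/16 mod 29. 16⁻¹ ≡ 20 (mod 29), so λ ≡ 1.
  x = λ² - 7 - 23 = 1 - 30 ≡ 0; y = λ·(7 - 0) - 24 ≡ 12. → (0, 12)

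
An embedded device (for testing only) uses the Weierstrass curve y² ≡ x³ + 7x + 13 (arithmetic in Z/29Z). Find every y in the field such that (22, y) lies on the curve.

none

x³ + 7x + 13 = 10815 ≡ 27 (mod 29).
27 is a non-residue mod 29; no y exists.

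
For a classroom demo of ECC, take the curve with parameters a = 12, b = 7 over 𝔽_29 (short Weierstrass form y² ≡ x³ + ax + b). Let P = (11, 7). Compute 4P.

Double-and-add on 4 = (100)₂. Start with P = (11, 7) for the leading 1-bit.
double: tangent at (11, 7): λ = (3·11² + 12)/(2·7) ≡ 27/14. 14⁻¹ ≡ 27 (mod 29), so λ ≡ 27·27 ≡ 4.
  x = λ² - 11 - 11 = 16 - 22 ≡ 23; y = λ·(11 - 23) - 7 ≡ 3. → (23, 3)
double: tangent at (23, 3): λ = (3·23² + 12)/(2·3) ≡ 4/6. 6⁻¹ ≡ 5 (mod 29), so λ ≡ 4·5 ≡ 20.
  x = λ² - 23 - 23 = 400 - 46 ≡ 6; y = λ·(23 - 6) - 3 ≡ 18. → (6, 18)

(6, 18)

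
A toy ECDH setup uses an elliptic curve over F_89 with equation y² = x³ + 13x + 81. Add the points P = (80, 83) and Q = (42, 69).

(48, 74)

(80, 83) + (42, 69). λ = (69 - 83)/(42 - 80) ≡ 75/51 mod 89. 51⁻¹ ≡ 7 (mod 89), so λ ≡ 80.
  x = λ² - 80 - 42 = 6400 - 122 ≡ 48; y = λ·(80 - 48) - 83 ≡ 74. → (48, 74)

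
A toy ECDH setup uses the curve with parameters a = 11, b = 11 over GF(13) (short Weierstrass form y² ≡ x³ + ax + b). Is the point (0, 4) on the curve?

no

y² = 4² ≡ 3; x³ + 11x + 11 = 11 ≡ 11 (mod 13). 3 ≠ 11.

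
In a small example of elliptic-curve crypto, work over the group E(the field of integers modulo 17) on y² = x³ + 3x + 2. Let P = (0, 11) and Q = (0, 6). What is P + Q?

The two points share x = 0 and their y-coordinates satisfy 11 + 6 ≡ 0 (mod 17), so they are inverses. Their sum is 𝒪.

O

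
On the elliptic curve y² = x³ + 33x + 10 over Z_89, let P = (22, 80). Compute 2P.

tangent at (22, 80): λ = (3·22² + 33)/(2·80) ≡ 61/71. 71⁻¹ ≡ 84 (mod 89), so λ ≡ 61·84 ≡ 51.
  x = λ² - 22 - 22 = 2601 - 44 ≡ 65; y = λ·(22 - 65) - 80 ≡ 41. → (65, 41)

(65, 41)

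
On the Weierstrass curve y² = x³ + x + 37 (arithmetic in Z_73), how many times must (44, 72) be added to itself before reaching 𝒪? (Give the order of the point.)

2P: tangent at (44, 72): λ = (3·44² + 1)/(2·72) ≡ 42/71. 71⁻¹ ≡ 36 (mod 73), so λ ≡ 42·36 ≡ 52.
  x = λ² - 44 - 44 = 2704 - 88 ≡ 61; y = λ·(44 - 61) - 72 ≡ 66. → (61, 66)
3P: (61, 66) + (44, 72). λ = (72 - 66)/(44 - 61) ≡ 6/56 mod 73. 56⁻¹ ≡ 30 (mod 73), so λ ≡ 34.
  x = λ² - 61 - 44 = 1156 - 105 ≡ 29; y = λ·(61 - 29) - 66 ≡ 0. → (29, 0)
4P: (29, 0) + (44, 72). λ = (72 - 0)/(44 - 29) ≡ 72/15 mod 73. 15⁻¹ ≡ 39 (mod 73), so λ ≡ 34.
  x = λ² - 29 - 44 = 1156 - 73 ≡ 61; y = λ·(29 - 61) - 0 ≡ 7. → (61, 7)
5P: (61, 7) + (44, 72). λ = (72 - 7)/(44 - 61) ≡ 65/56 mod 73. 56⁻¹ ≡ 30 (mod 73) since 56·30 = 1680 ≡ 1, so λ ≡ 52.
  x = λ² - 61 - 44 = 2704 - 105 ≡ 44; y = λ·(61 - 44) - 7 ≡ 1. → (44, 1)
6P: (44, 1) + (44, 72): same x and y₁ ≡ -y₂, so the sum is 𝒪.
6P = 𝒪, so the order is 6.

6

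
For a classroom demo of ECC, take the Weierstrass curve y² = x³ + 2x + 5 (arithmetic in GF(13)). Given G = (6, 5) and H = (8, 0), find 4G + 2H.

First 4G:
Repeated addition: build up to 4G.
2G: tangent at (6, 5): λ = (3·6² + 2)/(2·5) ≡ 6/10. 10⁻¹ ≡ 4 (mod 13), so λ ≡ 6·4 ≡ 11.
  x = λ² - 6 - 6 = 121 - 12 ≡ 5; y = λ·(6 - 5) - 5 ≡ 6. → (5, 6)
3G: (5, 6) + (6, 5). λ = (5 - 6)/(6 - 5) ≡ 12/1 mod 13. 1⁻¹ ≡ 1 (mod 13), so λ ≡ 12.
  x = λ² - 5 - 6 = 144 - 11 ≡ 3; y = λ·(5 - 3) - 6 ≡ 5. → (3, 5)
4G: (3, 5) + (6, 5). λ = (5 - 5)/(6 - 3) ≡ 0/3 mod 13. 3⁻¹ ≡ 9 (mod 13), so λ ≡ 0.
  x = λ² - 3 - 6 = 0 - 9 ≡ 4; y = λ·(3 - 4) - 5 ≡ 8. → (4, 8)
4G = (4, 8).
Next 2H:
Repeated addition: build up to 2H.
2H: (8, 0) + (8, 0): same x and y₁ ≡ -y₂, so the sum is O.
2H = O.
Finally 4G + 2H:
(4, 8) + O = (4, 8) (identity).

(4, 8)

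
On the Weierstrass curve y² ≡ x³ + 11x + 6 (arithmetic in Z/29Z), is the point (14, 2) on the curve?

y² = 2² ≡ 4; x³ + 11x + 6 = 2904 ≡ 4 (mod 29). 4 = 4.

yes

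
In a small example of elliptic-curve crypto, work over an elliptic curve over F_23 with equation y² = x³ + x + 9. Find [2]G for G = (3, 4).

(12, 22)

tangent at (3, 4): λ = (3·3² + 1)/(2·4) ≡ 5/8. 8⁻¹ ≡ 3 (mod 23) since 8·3 = 24 ≡ 1, so λ ≡ 5·3 ≡ 15.
  x = λ² - 3 - 3 = 225 - 6 ≡ 12; y = λ·(3 - 12) - 4 ≡ 22. → (12, 22)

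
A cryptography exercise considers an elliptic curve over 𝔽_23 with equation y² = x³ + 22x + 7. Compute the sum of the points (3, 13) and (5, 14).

(3, 13) + (5, 14). λ = (14 - 13)/(5 - 3) ≡ 1/2 mod 23. 2⁻¹ ≡ 12 (mod 23) since 2·12 = 24 ≡ 1, so λ ≡ 12.
  x = λ² - 3 - 5 = 144 - 8 ≡ 21; y = λ·(3 - 21) - 13 ≡ 1. → (21, 1)

(21, 1)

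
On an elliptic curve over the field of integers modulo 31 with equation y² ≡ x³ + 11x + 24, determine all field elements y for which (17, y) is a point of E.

3, 28

x³ + 11x + 24 = 5124 ≡ 9 (mod 31).
Square roots of 9 mod 31: 3 and 28 (since 3² = 9 ≡ 9).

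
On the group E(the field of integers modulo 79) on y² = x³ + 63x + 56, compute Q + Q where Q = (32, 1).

(33, 51)

tangent at (32, 1): λ = (3·32² + 63)/(2·1) ≡ 54/2. 2⁻¹ ≡ 40 (mod 79) since 2·40 = 80 ≡ 1, so λ ≡ 54·40 ≡ 27.
  x = λ² - 32 - 32 = 729 - 64 ≡ 33; y = λ·(32 - 33) - 1 ≡ 51. → (33, 51)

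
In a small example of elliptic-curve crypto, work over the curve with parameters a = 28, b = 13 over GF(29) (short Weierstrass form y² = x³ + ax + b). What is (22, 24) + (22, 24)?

tangent at (22, 24): λ = (3·22² + 28)/(2·24) ≡ 1/19. 19⁻¹ ≡ 26 (mod 29) since 19·26 = 494 ≡ 1, so λ ≡ 1·26 ≡ 26.
  x = λ² - 22 - 22 = 676 - 44 ≡ 23; y = λ·(22 - 23) - 24 ≡ 8. → (23, 8)

(23, 8)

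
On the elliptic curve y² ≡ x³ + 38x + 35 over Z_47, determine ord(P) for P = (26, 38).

2P: tangent at (26, 38): λ = (3·26² + 38)/(2·38) ≡ 45/29. 29⁻¹ ≡ 13 (mod 47), so λ ≡ 45·13 ≡ 21.
  x = λ² - 26 - 26 = 441 - 52 ≡ 13; y = λ·(26 - 13) - 38 ≡ 0. → (13, 0)
3P: (13, 0) + (26, 38). λ = (38 - 0)/(26 - 13) ≡ 38/13 mod 47. 13⁻¹ ≡ 29 (mod 47), so λ ≡ 21.
  x = λ² - 13 - 26 = 441 - 39 ≡ 26; y = λ·(13 - 26) - 0 ≡ 9. → (26, 9)
4P: (26, 9) + (26, 38): same x and y₁ ≡ -y₂, so the sum is O.
4P = O, so the order is 4.

4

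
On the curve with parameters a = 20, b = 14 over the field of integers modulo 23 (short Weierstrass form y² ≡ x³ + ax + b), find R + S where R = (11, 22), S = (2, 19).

(11, 22) + (2, 19). λ = (19 - 22)/(2 - 11) ≡ 20/14 mod 23. 14⁻¹ ≡ 5 (mod 23), so λ ≡ 8.
  x = λ² - 11 - 2 = 64 - 13 ≡ 5; y = λ·(11 - 5) - 22 ≡ 3. → (5, 3)

(5, 3)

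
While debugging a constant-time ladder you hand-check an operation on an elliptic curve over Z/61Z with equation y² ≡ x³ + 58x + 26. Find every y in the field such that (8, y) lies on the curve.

x³ + 58x + 26 = 1002 ≡ 26 (mod 61).
26 is a non-residue mod 61; no y exists.

none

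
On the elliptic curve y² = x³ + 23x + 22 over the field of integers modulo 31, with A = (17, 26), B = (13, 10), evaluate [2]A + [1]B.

O

First 2A:
Repeated addition: build up to 2A.
2A: tangent at (17, 26): λ = (3·17² + 23)/(2·26) ≡ 22/21. 21⁻¹ ≡ 3 (mod 31), so λ ≡ 22·3 ≡ 4.
  x = λ² - 17 - 17 = 16 - 34 ≡ 13; y = λ·(17 - 13) - 26 ≡ 21. → (13, 21)
2A = (13, 21).
Finally 2A + B:
(13, 21) + (13, 10): same x and y₁ ≡ -y₂, so the sum is O.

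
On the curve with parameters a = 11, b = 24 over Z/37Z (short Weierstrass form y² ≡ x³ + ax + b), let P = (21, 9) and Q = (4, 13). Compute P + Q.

(21, 9) + (4, 13). λ = (13 - 9)/(4 - 21) ≡ 4/20 mod 37. 20⁻¹ ≡ 13 (mod 37) since 20·13 = 260 ≡ 1, so λ ≡ 15.
  x = λ² - 21 - 4 = 225 - 25 ≡ 15; y = λ·(21 - 15) - 9 ≡ 7. → (15, 7)

(15, 7)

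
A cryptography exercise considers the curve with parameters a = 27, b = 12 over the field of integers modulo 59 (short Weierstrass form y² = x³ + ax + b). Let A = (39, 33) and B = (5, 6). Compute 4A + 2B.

First 4A:
Repeated addition: build up to 4A.
2A: tangent at (39, 33): λ = (3·39² + 27)/(2·33) ≡ 47/7. 7⁻¹ ≡ 17 (mod 59), so λ ≡ 47·17 ≡ 32.
  x = λ² - 39 - 39 = 1024 - 78 ≡ 2; y = λ·(39 - 2) - 33 ≡ 30. → (2, 30)
3A: (2, 30) + (39, 33). λ = (33 - 30)/(39 - 2) ≡ 3/37 mod 59. 37⁻¹ ≡ 8 (mod 59), so λ ≡ 24.
  x = λ² - 2 - 39 = 576 - 41 ≡ 4; y = λ·(2 - 4) - 30 ≡ 40. → (4, 40)
4A: (4, 40) + (39, 33). λ = (33 - 40)/(39 - 4) ≡ 52/35 mod 59. 35⁻¹ ≡ 27 (mod 59), so λ ≡ 47.
  x = λ² - 4 - 39 = 2209 - 43 ≡ 42; y = λ·(4 - 42) - 40 ≡ 3. → (42, 3)
4A = (42, 3).
Next 2B:
Repeated addition: build up to 2B.
2B: tangent at (5, 6): λ = (3·5² + 27)/(2·6) ≡ 43/12. 12⁻¹ ≡ 5 (mod 59), so λ ≡ 43·5 ≡ 38.
  x = λ² - 5 - 5 = 1444 - 10 ≡ 18; y = λ·(5 - 18) - 6 ≡ 31. → (18, 31)
2B = (18, 31).
Finally 4A + 2B:
(42, 3) + (18, 31). λ = (31 - 3)/(18 - 42) ≡ 28/35 mod 59. 35⁻¹ ≡ 27 (mod 59), so λ ≡ 48.
  x = λ² - 42 - 18 = 2304 - 60 ≡ 2; y = λ·(42 - 2) - 3 ≡ 29. → (2, 29)

(2, 29)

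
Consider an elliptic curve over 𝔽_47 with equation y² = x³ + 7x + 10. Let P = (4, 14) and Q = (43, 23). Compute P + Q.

(4, 14) + (43, 23). λ = (23 - 14)/(43 - 4) ≡ 9/39 mod 47. 39⁻¹ ≡ 41 (mod 47) since 39·41 = 1599 ≡ 1, so λ ≡ 40.
  x = λ² - 4 - 43 = 1600 - 47 ≡ 2; y = λ·(4 - 2) - 14 ≡ 19. → (2, 19)

(2, 19)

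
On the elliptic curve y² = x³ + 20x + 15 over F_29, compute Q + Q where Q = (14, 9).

(7, 18)

tangent at (14, 9): λ = (3·14² + 20)/(2·9) ≡ 28/18. 18⁻¹ ≡ 21 (mod 29), so λ ≡ 28·21 ≡ 8.
  x = λ² - 14 - 14 = 64 - 28 ≡ 7; y = λ·(14 - 7) - 9 ≡ 18. → (7, 18)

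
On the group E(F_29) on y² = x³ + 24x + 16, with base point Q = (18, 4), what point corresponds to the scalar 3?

Repeated addition: build up to 3Q.
2Q: tangent at (18, 4): λ = (3·18² + 24)/(2·4) ≡ 10/8. 8⁻¹ ≡ 11 (mod 29) since 8·11 = 88 ≡ 1, so λ ≡ 10·11 ≡ 23.
  x = λ² - 18 - 18 = 529 - 36 ≡ 0; y = λ·(18 - 0) - 4 ≡ 4. → (0, 4)
3Q: (0, 4) + (18, 4). λ = (4 - 4)/(18 - 0) ≡ 0/18 mod 29. 18⁻¹ ≡ 21 (mod 29), so λ ≡ 0.
  x = λ² - 0 - 18 = 0 - 18 ≡ 11; y = λ·(0 - 11) - 4 ≡ 25. → (11, 25)

(11, 25)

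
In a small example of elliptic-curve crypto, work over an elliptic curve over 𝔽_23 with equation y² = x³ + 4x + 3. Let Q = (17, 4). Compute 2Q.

(1, 13)

tangent at (17, 4): λ = (3·17² + 4)/(2·4) ≡ 20/8. 8⁻¹ ≡ 3 (mod 23) since 8·3 = 24 ≡ 1, so λ ≡ 20·3 ≡ 14.
  x = λ² - 17 - 17 = 196 - 34 ≡ 1; y = λ·(17 - 1) - 4 ≡ 13. → (1, 13)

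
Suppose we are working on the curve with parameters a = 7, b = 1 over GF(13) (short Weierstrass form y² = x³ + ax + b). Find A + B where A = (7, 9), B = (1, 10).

(7, 9) + (1, 10). λ = (10 - 9)/(1 - 7) ≡ 1/7 mod 13. 7⁻¹ ≡ 2 (mod 13), so λ ≡ 2.
  x = λ² - 7 - 1 = 4 - 8 ≡ 9; y = λ·(7 - 9) - 9 ≡ 0. → (9, 0)

(9, 0)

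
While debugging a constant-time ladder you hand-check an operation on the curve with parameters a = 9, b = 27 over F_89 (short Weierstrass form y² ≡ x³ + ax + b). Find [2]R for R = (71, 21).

tangent at (71, 21): λ = (3·71² + 9)/(2·21) ≡ 2/42. 42⁻¹ ≡ 53 (mod 89), so λ ≡ 2·53 ≡ 17.
  x = λ² - 71 - 71 = 289 - 142 ≡ 58; y = λ·(71 - 58) - 21 ≡ 22. → (58, 22)

(58, 22)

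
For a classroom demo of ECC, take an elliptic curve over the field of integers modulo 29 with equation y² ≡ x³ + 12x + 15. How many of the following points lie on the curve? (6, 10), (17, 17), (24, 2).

(6, 10): 10² ≡ 13, rhs ≡ 13 → on.
(17, 17): 17² ≡ 28, rhs ≡ 28 → on.
(24, 2): 2² ≡ 4, rhs ≡ 4 → on.

3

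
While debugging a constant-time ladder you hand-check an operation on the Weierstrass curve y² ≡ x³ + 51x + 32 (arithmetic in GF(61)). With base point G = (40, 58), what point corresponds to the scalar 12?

Repeated addition: build up to 12G.
2G: tangent at (40, 58): λ = (3·40² + 51)/(2·58) ≡ 32/55. 55⁻¹ ≡ 10 (mod 61), so λ ≡ 32·10 ≡ 15.
  x = λ² - 40 - 40 = 225 - 80 ≡ 23; y = λ·(40 - 23) - 58 ≡ 14. → (23, 14)
3G: (23, 14) + (40, 58). λ = (58 - 14)/(40 - 23) ≡ 44/17 mod 61. 17⁻¹ ≡ 18 (mod 61) since 17·18 = 306 ≡ 1, so λ ≡ 60.
  x = λ² - 23 - 40 = 3600 - 63 ≡ 60; y = λ·(23 - 60) - 14 ≡ 23. → (60, 23)
4G: (60, 23) + (40, 58). λ = (58 - 23)/(40 - 60) ≡ 35/41 mod 61. 41⁻¹ ≡ 3 (mod 61), so λ ≡ 44.
  x = λ² - 60 - 40 = 1936 - 100 ≡ 6; y = λ·(60 - 6) - 23 ≡ 35. → (6, 35)
5G: (6, 35) + (40, 58). λ = (58 - 35)/(40 - 6) ≡ 23/34 mod 61. 34⁻¹ ≡ 9 (mod 61) since 34·9 = 306 ≡ 1, so λ ≡ 24.
  x = λ² - 6 - 40 = 576 - 46 ≡ 42; y = λ·(6 - 42) - 35 ≡ 16. → (42, 16)
6G: (42, 16) + (40, 58). λ = (58 - 16)/(40 - 42) ≡ 42/59 mod 61. 59⁻¹ ≡ 30 (mod 61), so λ ≡ 40.
  x = λ² - 42 - 40 = 1600 - 82 ≡ 54; y = λ·(42 - 54) - 16 ≡ 53. → (54, 53)
7G: (54, 53) + (40, 58). λ = (58 - 53)/(40 - 54) ≡ 5/47 mod 61. 47⁻¹ ≡ 13 (mod 61), so λ ≡ 4.
  x = λ² - 54 - 40 = 16 - 94 ≡ 44; y = λ·(54 - 44) - 53 ≡ 48. → (44, 48)
8G: (44, 48) + (40, 58). λ = (58 - 48)/(40 - 44) ≡ 10/57 mod 61. 57⁻¹ ≡ 15 (mod 61) since 57·15 = 855 ≡ 1, so λ ≡ 28.
  x = λ² - 44 - 40 = 784 - 84 ≡ 29; y = λ·(44 - 29) - 48 ≡ 6. → (29, 6)
9G: (29, 6) + (40, 58). λ = (58 - 6)/(40 - 29) ≡ 52/11 mod 61. 11⁻¹ ≡ 50 (mod 61), so λ ≡ 38.
  x = λ² - 29 - 40 = 1444 - 69 ≡ 33; y = λ·(29 - 33) - 6 ≡ 25. → (33, 25)
10G: (33, 25) + (40, 58). λ = (58 - 25)/(40 - 33) ≡ 33/7 mod 61. 7⁻¹ ≡ 35 (mod 61), so λ ≡ 57.
  x = λ² - 33 - 40 = 3249 - 73 ≡ 4; y = λ·(33 - 4) - 25 ≡ 42. → (4, 42)
11G: (4, 42) + (40, 58). λ = (58 - 42)/(40 - 4) ≡ 16/36 mod 61. 36⁻¹ ≡ 39 (mod 61), so λ ≡ 14.
  x = λ² - 4 - 40 = 196 - 44 ≡ 30; y = λ·(4 - 30) - 42 ≡ 21. → (30, 21)
12G: (30, 21) + (40, 58). λ = (58 - 21)/(40 - 30) ≡ 37/10 mod 61. 10⁻¹ ≡ 55 (mod 61), so λ ≡ 22.
  x = λ² - 30 - 40 = 484 - 70 ≡ 48; y = λ·(30 - 48) - 21 ≡ 10. → (48, 10)

(48, 10)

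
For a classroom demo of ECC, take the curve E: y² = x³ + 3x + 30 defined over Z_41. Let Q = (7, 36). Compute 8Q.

Double-and-add on 8 = (1000)₂. Start with Q = (7, 36) for the leading 1-bit.
double: tangent at (7, 36): λ = (3·7² + 3)/(2·36) ≡ 27/31. 31⁻¹ ≡ 4 (mod 41) since 31·4 = 124 ≡ 1, so λ ≡ 27·4 ≡ 26.
  x = λ² - 7 - 7 = 676 - 14 ≡ 6; y = λ·(7 - 6) - 36 ≡ 31. → (6, 31)
double: tangent at (6, 31): λ = (3·6² + 3)/(2·31) ≡ 29/21. 21⁻¹ ≡ 2 (mod 41), so λ ≡ 29·2 ≡ 17.
  x = λ² - 6 - 6 = 289 - 12 ≡ 31; y = λ·(6 - 31) - 31 ≡ 36. → (31, 36)
double: tangent at (31, 36): λ = (3·31² + 3)/(2·36) ≡ 16/31. 31⁻¹ ≡ 4 (mod 41), so λ ≡ 16·4 ≡ 23.
  x = λ² - 31 - 31 = 529 - 62 ≡ 16; y = λ·(31 - 16) - 36 ≡ 22. → (16, 22)

(16, 22)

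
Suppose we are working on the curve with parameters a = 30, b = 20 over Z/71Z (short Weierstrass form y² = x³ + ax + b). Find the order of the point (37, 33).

3

2P: tangent at (37, 33): λ = (3·37² + 30)/(2·33) ≡ 19/66. 66⁻¹ ≡ 14 (mod 71), so λ ≡ 19·14 ≡ 53.
  x = λ² - 37 - 37 = 2809 - 74 ≡ 37; y = λ·(37 - 37) - 33 ≡ 38. → (37, 38)
3P: (37, 38) + (37, 33): same x and y₁ ≡ -y₂, so the sum is 𝒪.
3P = 𝒪, so the order is 3.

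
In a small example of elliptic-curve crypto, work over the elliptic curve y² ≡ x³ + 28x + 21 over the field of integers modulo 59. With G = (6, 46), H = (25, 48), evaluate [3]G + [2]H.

First 3G:
Repeated addition: build up to 3G.
2G: tangent at (6, 46): λ = (3·6² + 28)/(2·46) ≡ 18/33. 33⁻¹ ≡ 34 (mod 59), so λ ≡ 18·34 ≡ 22.
  x = λ² - 6 - 6 = 484 - 12 ≡ 0; y = λ·(6 - 0) - 46 ≡ 27. → (0, 27)
3G: (0, 27) + (6, 46). λ = (46 - 27)/(6 - 0) ≡ 19/6 mod 59. 6⁻¹ ≡ 10 (mod 59), so λ ≡ 13.
  x = λ² - 0 - 6 = 169 - 6 ≡ 45; y = λ·(0 - 45) - 27 ≡ 37. → (45, 37)
3G = (45, 37).
Next 2H:
Repeated addition: build up to 2H.
2H: tangent at (25, 48): λ = (3·25² + 28)/(2·48) ≡ 15/37. 37⁻¹ ≡ 8 (mod 59), so λ ≡ 15·8 ≡ 2.
  x = λ² - 25 - 25 = 4 - 50 ≡ 13; y = λ·(25 - 13) - 48 ≡ 35. → (13, 35)
2H = (13, 35).
Finally 3G + 2H:
(45, 37) + (13, 35). λ = (35 - 37)/(13 - 45) ≡ 57/27 mod 59. 27⁻¹ ≡ 35 (mod 59) since 27·35 = 945 ≡ 1, so λ ≡ 48.
  x = λ² - 45 - 13 = 2304 - 58 ≡ 4; y = λ·(45 - 4) - 37 ≡ 43. → (4, 43)

(4, 43)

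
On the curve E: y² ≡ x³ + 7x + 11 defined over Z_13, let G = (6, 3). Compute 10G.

O

Repeated addition: build up to 10G.
2G: tangent at (6, 3): λ = (3·6² + 7)/(2·3) ≡ 11/6. 6⁻¹ ≡ 11 (mod 13) since 6·11 = 66 ≡ 1, so λ ≡ 11·11 ≡ 4.
  x = λ² - 6 - 6 = 16 - 12 ≡ 4; y = λ·(6 - 4) - 3 ≡ 5. → (4, 5)
3G: (4, 5) + (6, 3). λ = (3 - 5)/(6 - 4) ≡ 11/2 mod 13. 2⁻¹ ≡ 7 (mod 13), so λ ≡ 12.
  x = λ² - 4 - 6 = 144 - 10 ≡ 4; y = λ·(4 - 4) - 5 ≡ 8. → (4, 8)
4G: (4, 8) + (6, 3). λ = (3 - 8)/(6 - 4) ≡ 8/2 mod 13. 2⁻¹ ≡ 7 (mod 13), so λ ≡ 4.
  x = λ² - 4 - 6 = 16 - 10 ≡ 6; y = λ·(4 - 6) - 8 ≡ 10. → (6, 10)
5G: (6, 10) + (6, 3): same x and y₁ ≡ -y₂, so the sum is the point at infinity.
6G: the point at infinity + (6, 3) = (6, 3) (identity).
7G: tangent at (6, 3): λ = (3·6² + 7)/(2·3) ≡ 11/6. 6⁻¹ ≡ 11 (mod 13) since 6·11 = 66 ≡ 1, so λ ≡ 11·11 ≡ 4.
  x = λ² - 6 - 6 = 16 - 12 ≡ 4; y = λ·(6 - 4) - 3 ≡ 5. → (4, 5)
8G: (4, 5) + (6, 3). λ = (3 - 5)/(6 - 4) ≡ 11/2 mod 13. 2⁻¹ ≡ 7 (mod 13), so λ ≡ 12.
  x = λ² - 4 - 6 = 144 - 10 ≡ 4; y = λ·(4 - 4) - 5 ≡ 8. → (4, 8)
9G: (4, 8) + (6, 3). λ = (3 - 8)/(6 - 4) ≡ 8/2 mod 13. 2⁻¹ ≡ 7 (mod 13) since 2·7 = 14 ≡ 1, so λ ≡ 4.
  x = λ² - 4 - 6 = 16 - 10 ≡ 6; y = λ·(4 - 6) - 8 ≡ 10. → (6, 10)
10G: (6, 10) + (6, 3): same x and y₁ ≡ -y₂, so the sum is the point at infinity.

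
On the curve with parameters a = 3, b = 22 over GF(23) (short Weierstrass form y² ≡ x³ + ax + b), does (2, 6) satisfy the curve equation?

yes

y² = 6² ≡ 13; x³ + 3x + 22 = 36 ≡ 13 (mod 23). 13 = 13.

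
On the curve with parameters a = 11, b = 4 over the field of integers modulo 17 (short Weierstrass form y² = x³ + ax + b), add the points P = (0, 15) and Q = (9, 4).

(0, 15) + (9, 4). λ = (4 - 15)/(9 - 0) ≡ 6/9 mod 17. 9⁻¹ ≡ 2 (mod 17), so λ ≡ 12.
  x = λ² - 0 - 9 = 144 - 9 ≡ 16; y = λ·(0 - 16) - 15 ≡ 14. → (16, 14)

(16, 14)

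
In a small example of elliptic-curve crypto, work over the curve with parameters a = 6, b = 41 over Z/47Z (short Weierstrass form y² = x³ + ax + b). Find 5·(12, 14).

Write P = (12, 14).
Repeated addition: build up to 5P.
2P: tangent at (12, 14): λ = (3·12² + 6)/(2·14) ≡ 15/28. 28⁻¹ ≡ 42 (mod 47), so λ ≡ 15·42 ≡ 19.
  x = λ² - 12 - 12 = 361 - 24 ≡ 8; y = λ·(12 - 8) - 14 ≡ 15. → (8, 15)
3P: (8, 15) + (12, 14). λ = (14 - 15)/(12 - 8) ≡ 46/4 mod 47. 4⁻¹ ≡ 12 (mod 47), so λ ≡ 35.
  x = λ² - 8 - 12 = 1225 - 20 ≡ 30; y = λ·(8 - 30) - 15 ≡ 14. → (30, 14)
4P: (30, 14) + (12, 14). λ = (14 - 14)/(12 - 30) ≡ 0/29 mod 47. 29⁻¹ ≡ 13 (mod 47) since 29·13 = 377 ≡ 1, so λ ≡ 0.
  x = λ² - 30 - 12 = 0 - 42 ≡ 5; y = λ·(30 - 5) - 14 ≡ 33. → (5, 33)
5P: (5, 33) + (12, 14). λ = (14 - 33)/(12 - 5) ≡ 28/7 mod 47. 7⁻¹ ≡ 27 (mod 47) since 7·27 = 189 ≡ 1, so λ ≡ 4.
  x = λ² - 5 - 12 = 16 - 17 ≡ 46; y = λ·(5 - 46) - 33 ≡ 38. → (46, 38)

(46, 38)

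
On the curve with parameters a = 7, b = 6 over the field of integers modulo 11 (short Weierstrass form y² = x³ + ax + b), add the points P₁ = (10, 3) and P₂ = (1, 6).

(5, 10)

(10, 3) + (1, 6). λ = (6 - 3)/(1 - 10) ≡ 3/2 mod 11. 2⁻¹ ≡ 6 (mod 11) since 2·6 = 12 ≡ 1, so λ ≡ 7.
  x = λ² - 10 - 1 = 49 - 11 ≡ 5; y = λ·(10 - 5) - 3 ≡ 10. → (5, 10)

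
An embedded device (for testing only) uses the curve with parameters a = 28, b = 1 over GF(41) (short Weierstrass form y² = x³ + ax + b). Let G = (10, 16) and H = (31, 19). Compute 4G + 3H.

First 4G:
Repeated addition: build up to 4G.
2G: tangent at (10, 16): λ = (3·10² + 28)/(2·16) ≡ 0/32. 32⁻¹ ≡ 9 (mod 41), so λ ≡ 0·9 ≡ 0.
  x = λ² - 10 - 10 = 0 - 20 ≡ 21; y = λ·(10 - 21) - 16 ≡ 25. → (21, 25)
3G: (21, 25) + (10, 16). λ = (16 - 25)/(10 - 21) ≡ 32/30 mod 41. 30⁻¹ ≡ 26 (mod 41), so λ ≡ 12.
  x = λ² - 21 - 10 = 144 - 31 ≡ 31; y = λ·(21 - 31) - 25 ≡ 19. → (31, 19)
4G: (31, 19) + (10, 16). λ = (16 - 19)/(10 - 31) ≡ 38/20 mod 41. 20⁻¹ ≡ 39 (mod 41) since 20·39 = 780 ≡ 1, so λ ≡ 6.
  x = λ² - 31 - 10 = 36 - 41 ≡ 36; y = λ·(31 - 36) - 19 ≡ 33. → (36, 33)
4G = (36, 33).
Next 3H:
Repeated addition: build up to 3H.
2H: tangent at (31, 19): λ = (3·31² + 28)/(2·19) ≡ 0/38. 38⁻¹ ≡ 27 (mod 41), so λ ≡ 0·27 ≡ 0.
  x = λ² - 31 - 31 = 0 - 62 ≡ 20; y = λ·(31 - 20) - 19 ≡ 22. → (20, 22)
3H: (20, 22) + (31, 19). λ = (19 - 22)/(31 - 20) ≡ 38/11 mod 41. 11⁻¹ ≡ 15 (mod 41), so λ ≡ 37.
  x = λ² - 20 - 31 = 1369 - 51 ≡ 6; y = λ·(20 - 6) - 22 ≡ 4. → (6, 4)
3H = (6, 4).
Finally 4G + 3H:
(36, 33) + (6, 4). λ = (4 - 33)/(6 - 36) ≡ 12/11 mod 41. 11⁻¹ ≡ 15 (mod 41) since 11·15 = 165 ≡ 1, so λ ≡ 16.
  x = λ² - 36 - 6 = 256 - 42 ≡ 9; y = λ·(36 - 9) - 33 ≡ 30. → (9, 30)

(9, 30)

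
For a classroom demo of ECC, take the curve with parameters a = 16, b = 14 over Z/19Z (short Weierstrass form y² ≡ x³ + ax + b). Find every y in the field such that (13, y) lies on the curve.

5, 14

x³ + 16x + 14 = 2419 ≡ 6 (mod 19).
Square roots of 6 mod 19: 5 and 14 (since 5² = 25 ≡ 6).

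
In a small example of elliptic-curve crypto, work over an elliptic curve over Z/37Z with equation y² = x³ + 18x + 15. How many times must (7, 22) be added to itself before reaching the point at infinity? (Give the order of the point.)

3

2P: tangent at (7, 22): λ = (3·7² + 18)/(2·22) ≡ 17/7. 7⁻¹ ≡ 16 (mod 37) since 7·16 = 112 ≡ 1, so λ ≡ 17·16 ≡ 13.
  x = λ² - 7 - 7 = 169 - 14 ≡ 7; y = λ·(7 - 7) - 22 ≡ 15. → (7, 15)
3P: (7, 15) + (7, 22): same x and y₁ ≡ -y₂, so the sum is the point at infinity.
3P = the point at infinity, so the order is 3.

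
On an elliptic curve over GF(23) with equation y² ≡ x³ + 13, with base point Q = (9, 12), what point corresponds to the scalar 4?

Repeated addition: build up to 4Q.
2Q: tangent at (9, 12): λ = (3·9² + 0)/(2·12) ≡ 13/1. 1⁻¹ ≡ 1 (mod 23), so λ ≡ 13·1 ≡ 13.
  x = λ² - 9 - 9 = 169 - 18 ≡ 13; y = λ·(9 - 13) - 12 ≡ 5. → (13, 5)
3Q: (13, 5) + (9, 12). λ = (12 - 5)/(9 - 13) ≡ 7/19 mod 23. 19⁻¹ ≡ 17 (mod 23) since 19·17 = 323 ≡ 1, so λ ≡ 4.
  x = λ² - 13 - 9 = 16 - 22 ≡ 17; y = λ·(13 - 17) - 5 ≡ 2. → (17, 2)
4Q: (17, 2) + (9, 12). λ = (12 - 2)/(9 - 17) ≡ 10/15 mod 23. 15⁻¹ ≡ 20 (mod 23) since 15·20 = 300 ≡ 1, so λ ≡ 16.
  x = λ² - 17 - 9 = 256 - 26 ≡ 0; y = λ·(17 - 0) - 2 ≡ 17. → (0, 17)

(0, 17)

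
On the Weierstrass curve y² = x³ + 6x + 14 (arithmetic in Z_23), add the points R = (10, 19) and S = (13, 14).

(10, 19) + (13, 14). λ = (14 - 19)/(13 - 10) ≡ 18/3 mod 23. 3⁻¹ ≡ 8 (mod 23), so λ ≡ 6.
  x = λ² - 10 - 13 = 36 - 23 ≡ 13; y = λ·(10 - 13) - 19 ≡ 9. → (13, 9)

(13, 9)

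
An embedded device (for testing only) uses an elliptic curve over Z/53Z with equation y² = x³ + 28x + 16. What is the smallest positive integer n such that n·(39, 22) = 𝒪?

9

2P: tangent at (39, 22): λ = (3·39² + 28)/(2·22) ≡ 33/44. 44⁻¹ ≡ 47 (mod 53) since 44·47 = 2068 ≡ 1, so λ ≡ 33·47 ≡ 14.
  x = λ² - 39 - 39 = 196 - 78 ≡ 12; y = λ·(39 - 12) - 22 ≡ 38. → (12, 38)
3P: (12, 38) + (39, 22). λ = (22 - 38)/(39 - 12) ≡ 37/27 mod 53. 27⁻¹ ≡ 2 (mod 53) since 27·2 = 54 ≡ 1, so λ ≡ 21.
  x = λ² - 12 - 39 = 441 - 51 ≡ 19; y = λ·(12 - 19) - 38 ≡ 27. → (19, 27)
4P: (19, 27) + (39, 22). λ = (22 - 27)/(39 - 19) ≡ 48/20 mod 53. 20⁻¹ ≡ 8 (mod 53) since 20·8 = 160 ≡ 1, so λ ≡ 13.
  x = λ² - 19 - 39 = 169 - 58 ≡ 5; y = λ·(19 - 5) - 27 ≡ 49. → (5, 49)
5P: (5, 49) + (39, 22). λ = (22 - 49)/(39 - 5) ≡ 26/34 mod 53. 34⁻¹ ≡ 39 (mod 53), so λ ≡ 7.
  x = λ² - 5 - 39 = 49 - 44 ≡ 5; y = λ·(5 - 5) - 49 ≡ 4. → (5, 4)
6P: (5, 4) + (39, 22). λ = (22 - 4)/(39 - 5) ≡ 18/34 mod 53. 34⁻¹ ≡ 39 (mod 53), so λ ≡ 13.
  x = λ² - 5 - 39 = 169 - 44 ≡ 19; y = λ·(5 - 19) - 4 ≡ 26. → (19, 26)
7P: (19, 26) + (39, 22). λ = (22 - 26)/(39 - 19) ≡ 49/20 mod 53. 20⁻¹ ≡ 8 (mod 53), so λ ≡ 21.
  x = λ² - 19 - 39 = 441 - 58 ≡ 12; y = λ·(19 - 12) - 26 ≡ 15. → (12, 15)
8P: (12, 15) + (39, 22). λ = (22 - 15)/(39 - 12) ≡ 7/27 mod 53. 27⁻¹ ≡ 2 (mod 53), so λ ≡ 14.
  x = λ² - 12 - 39 = 196 - 51 ≡ 39; y = λ·(12 - 39) - 15 ≡ 31. → (39, 31)
9P: (39, 31) + (39, 22): same x and y₁ ≡ -y₂, so the sum is 𝒪.
9P = 𝒪, so the order is 9.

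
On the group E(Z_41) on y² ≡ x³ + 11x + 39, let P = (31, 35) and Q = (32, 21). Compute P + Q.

(31, 35) + (32, 21). λ = (21 - 35)/(32 - 31) ≡ 27/1 mod 41. 1⁻¹ ≡ 1 (mod 41) since 1·1 = 1 ≡ 1, so λ ≡ 27.
  x = λ² - 31 - 32 = 729 - 63 ≡ 10; y = λ·(31 - 10) - 35 ≡ 40. → (10, 40)

(10, 40)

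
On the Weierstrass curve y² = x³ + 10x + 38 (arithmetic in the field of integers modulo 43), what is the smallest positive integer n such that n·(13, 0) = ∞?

2P: (13, 0) + (13, 0): same x and y₁ ≡ -y₂, so the sum is ∞.
2P = ∞, so the order is 2.

2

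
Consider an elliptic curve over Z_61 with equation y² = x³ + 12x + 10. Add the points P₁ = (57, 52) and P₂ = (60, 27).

(57, 52) + (60, 27). λ = (27 - 52)/(60 - 57) ≡ 36/3 mod 61. 3⁻¹ ≡ 41 (mod 61) since 3·41 = 123 ≡ 1, so λ ≡ 12.
  x = λ² - 57 - 60 = 144 - 117 ≡ 27; y = λ·(57 - 27) - 52 ≡ 3. → (27, 3)

(27, 3)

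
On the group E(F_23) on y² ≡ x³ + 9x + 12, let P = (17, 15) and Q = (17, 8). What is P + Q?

O

The two points share x = 17 and their y-coordinates satisfy 15 + 8 ≡ 0 (mod 23), so they are inverses. Their sum is O.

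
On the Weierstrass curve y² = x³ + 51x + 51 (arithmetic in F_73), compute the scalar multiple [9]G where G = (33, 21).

Double-and-add on 9 = (1001)₂. Start with G = (33, 21) for the leading 1-bit.
double: tangent at (33, 21): λ = (3·33² + 51)/(2·21) ≡ 33/42. 42⁻¹ ≡ 40 (mod 73), so λ ≡ 33·40 ≡ 6.
  x = λ² - 33 - 33 = 36 - 66 ≡ 43; y = λ·(33 - 43) - 21 ≡ 65. → (43, 65)
double: tangent at (43, 65): λ = (3·43² + 51)/(2·65) ≡ 50/57. 57⁻¹ ≡ 41 (mod 73) since 57·41 = 2337 ≡ 1, so λ ≡ 50·41 ≡ 6.
  x = λ² - 43 - 43 = 36 - 86 ≡ 23; y = λ·(43 - 23) - 65 ≡ 55. → (23, 55)
double: tangent at (23, 55): λ = (3·23² + 51)/(2·55) ≡ 32/37. 37⁻¹ ≡ 2 (mod 73), so λ ≡ 32·2 ≡ 64.
  x = λ² - 23 - 23 = 4096 - 46 ≡ 35; y = λ·(23 - 35) - 55 ≡ 53. → (35, 53)
add G: (35, 53) + (33, 21). λ = (21 - 53)/(33 - 35) ≡ 41/71 mod 73. 71⁻¹ ≡ 36 (mod 73), so λ ≡ 16.
  x = λ² - 35 - 33 = 256 - 68 ≡ 42; y = λ·(35 - 42) - 53 ≡ 54. → (42, 54)

(42, 54)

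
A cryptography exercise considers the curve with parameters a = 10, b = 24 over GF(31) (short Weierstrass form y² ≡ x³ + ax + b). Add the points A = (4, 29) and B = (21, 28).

(3, 22)

(4, 29) + (21, 28). λ = (28 - 29)/(21 - 4) ≡ 30/17 mod 31. 17⁻¹ ≡ 11 (mod 31), so λ ≡ 20.
  x = λ² - 4 - 21 = 400 - 25 ≡ 3; y = λ·(4 - 3) - 29 ≡ 22. → (3, 22)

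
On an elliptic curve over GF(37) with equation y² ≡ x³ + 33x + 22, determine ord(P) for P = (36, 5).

2P: tangent at (36, 5): λ = (3·36² + 33)/(2·5) ≡ 36/10. 10⁻¹ ≡ 26 (mod 37), so λ ≡ 36·26 ≡ 11.
  x = λ² - 36 - 36 = 121 - 72 ≡ 12; y = λ·(36 - 12) - 5 ≡ 0. → (12, 0)
3P: (12, 0) + (36, 5). λ = (5 - 0)/(36 - 12) ≡ 5/24 mod 37. 24⁻¹ ≡ 17 (mod 37), so λ ≡ 11.
  x = λ² - 12 - 36 = 121 - 48 ≡ 36; y = λ·(12 - 36) - 0 ≡ 32. → (36, 32)
4P: (36, 32) + (36, 5): same x and y₁ ≡ -y₂, so the sum is O.
4P = O, so the order is 4.

4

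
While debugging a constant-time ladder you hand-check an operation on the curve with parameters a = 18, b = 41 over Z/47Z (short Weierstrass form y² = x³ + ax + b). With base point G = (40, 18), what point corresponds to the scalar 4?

Repeated addition: build up to 4G.
2G: tangent at (40, 18): λ = (3·40² + 18)/(2·18) ≡ 24/36. 36⁻¹ ≡ 17 (mod 47), so λ ≡ 24·17 ≡ 32.
  x = λ² - 40 - 40 = 1024 - 80 ≡ 4; y = λ·(40 - 4) - 18 ≡ 6. → (4, 6)
3G: (4, 6) + (40, 18). λ = (18 - 6)/(40 - 4) ≡ 12/36 mod 47. 36⁻¹ ≡ 17 (mod 47) since 36·17 = 612 ≡ 1, so λ ≡ 16.
  x = λ² - 4 - 40 = 256 - 44 ≡ 24; y = λ·(4 - 24) - 6 ≡ 3. → (24, 3)
4G: (24, 3) + (40, 18). λ = (18 - 3)/(40 - 24) ≡ 15/16 mod 47. 16⁻¹ ≡ 3 (mod 47), so λ ≡ 45.
  x = λ² - 24 - 40 = 2025 - 64 ≡ 34; y = λ·(24 - 34) - 3 ≡ 17. → (34, 17)

(34, 17)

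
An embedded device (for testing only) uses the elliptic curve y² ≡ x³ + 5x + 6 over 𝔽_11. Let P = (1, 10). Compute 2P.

tangent at (1, 10): λ = (3·1² + 5)/(2·10) ≡ 8/9. 9⁻¹ ≡ 5 (mod 11), so λ ≡ 8·5 ≡ 7.
  x = λ² - 1 - 1 = 49 - 2 ≡ 3; y = λ·(1 - 3) - 10 ≡ 9. → (3, 9)

(3, 9)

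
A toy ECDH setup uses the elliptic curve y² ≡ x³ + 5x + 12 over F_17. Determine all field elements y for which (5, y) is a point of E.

3, 14

x³ + 5x + 12 = 162 ≡ 9 (mod 17).
Square roots of 9 mod 17: 3 and 14 (since 3² = 9 ≡ 9).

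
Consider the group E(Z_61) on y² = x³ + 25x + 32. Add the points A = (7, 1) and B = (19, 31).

(7, 1) + (19, 31). λ = (31 - 1)/(19 - 7) ≡ 30/12 mod 61. 12⁻¹ ≡ 56 (mod 61) since 12·56 = 672 ≡ 1, so λ ≡ 33.
  x = λ² - 7 - 19 = 1089 - 26 ≡ 26; y = λ·(7 - 26) - 1 ≡ 43. → (26, 43)

(26, 43)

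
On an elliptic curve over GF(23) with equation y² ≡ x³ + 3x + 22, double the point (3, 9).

tangent at (3, 9): λ = (3·3² + 3)/(2·9) ≡ 7/18. 18⁻¹ ≡ 9 (mod 23), so λ ≡ 7·9 ≡ 17.
  x = λ² - 3 - 3 = 289 - 6 ≡ 7; y = λ·(3 - 7) - 9 ≡ 15. → (7, 15)

(7, 15)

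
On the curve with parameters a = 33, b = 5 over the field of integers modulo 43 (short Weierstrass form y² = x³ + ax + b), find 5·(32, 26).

(42, 33)

Write Q = (32, 26).
Repeated addition: build up to 5Q.
2Q: tangent at (32, 26): λ = (3·32² + 33)/(2·26) ≡ 9/9. 9⁻¹ ≡ 24 (mod 43) since 9·24 = 216 ≡ 1, so λ ≡ 9·24 ≡ 1.
  x = λ² - 32 - 32 = 1 - 64 ≡ 23; y = λ·(32 - 23) - 26 ≡ 26. → (23, 26)
3Q: (23, 26) + (32, 26). λ = (26 - 26)/(32 - 23) ≡ 0/9 mod 43. 9⁻¹ ≡ 24 (mod 43), so λ ≡ 0.
  x = λ² - 23 - 32 = 0 - 55 ≡ 31; y = λ·(23 - 31) - 26 ≡ 17. → (31, 17)
4Q: (31, 17) + (32, 26). λ = (26 - 17)/(32 - 31) ≡ 9/1 mod 43. 1⁻¹ ≡ 1 (mod 43), so λ ≡ 9.
  x = λ² - 31 - 32 = 81 - 63 ≡ 18; y = λ·(31 - 18) - 17 ≡ 14. → (18, 14)
5Q: (18, 14) + (32, 26). λ = (26 - 14)/(32 - 18) ≡ 12/14 mod 43. 14⁻¹ ≡ 40 (mod 43) since 14·40 = 560 ≡ 1, so λ ≡ 7.
  x = λ² - 18 - 32 = 49 - 50 ≡ 42; y = λ·(18 - 42) - 14 ≡ 33. → (42, 33)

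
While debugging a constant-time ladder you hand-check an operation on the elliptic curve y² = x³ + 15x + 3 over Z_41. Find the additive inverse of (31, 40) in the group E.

-(31, 40) = (31, -40 mod 41) = (31, 1).

(31, 1)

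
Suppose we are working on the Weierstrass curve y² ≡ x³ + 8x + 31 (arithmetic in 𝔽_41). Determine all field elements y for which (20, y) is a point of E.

x³ + 8x + 31 = 8191 ≡ 32 (mod 41).
Square roots of 32 mod 41: 14 and 27 (since 14² = 196 ≡ 32).

14, 27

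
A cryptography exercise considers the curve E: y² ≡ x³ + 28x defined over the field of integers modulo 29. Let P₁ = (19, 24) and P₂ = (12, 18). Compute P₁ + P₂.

(19, 24) + (12, 18). λ = (18 - 24)/(12 - 19) ≡ 23/22 mod 29. 22⁻¹ ≡ 4 (mod 29) since 22·4 = 88 ≡ 1, so λ ≡ 5.
  x = λ² - 19 - 12 = 25 - 31 ≡ 23; y = λ·(19 - 23) - 24 ≡ 14. → (23, 14)

(23, 14)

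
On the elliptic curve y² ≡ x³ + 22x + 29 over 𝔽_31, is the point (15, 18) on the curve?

yes

y² = 18² ≡ 14; x³ + 22x + 29 = 3734 ≡ 14 (mod 31). 14 = 14.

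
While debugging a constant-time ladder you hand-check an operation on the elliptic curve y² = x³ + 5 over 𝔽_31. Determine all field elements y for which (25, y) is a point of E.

x³ + 0x + 5 = 15630 ≡ 6 (mod 31).
6 is a non-residue mod 31; no y exists.

none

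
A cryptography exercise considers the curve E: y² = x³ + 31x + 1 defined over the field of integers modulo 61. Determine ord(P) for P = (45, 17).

7

2P: tangent at (45, 17): λ = (3·45² + 31)/(2·17) ≡ 6/34. 34⁻¹ ≡ 9 (mod 61) since 34·9 = 306 ≡ 1, so λ ≡ 6·9 ≡ 54.
  x = λ² - 45 - 45 = 2916 - 90 ≡ 20; y = λ·(45 - 20) - 17 ≡ 52. → (20, 52)
3P: (20, 52) + (45, 17). λ = (17 - 52)/(45 - 20) ≡ 26/25 mod 61. 25⁻¹ ≡ 22 (mod 61), so λ ≡ 23.
  x = λ² - 20 - 45 = 529 - 65 ≡ 37; y = λ·(20 - 37) - 52 ≡ 45. → (37, 45)
4P: (37, 45) + (45, 17). λ = (17 - 45)/(45 - 37) ≡ 33/8 mod 61. 8⁻¹ ≡ 23 (mod 61) since 8·23 = 184 ≡ 1, so λ ≡ 27.
  x = λ² - 37 - 45 = 729 - 82 ≡ 37; y = λ·(37 - 37) - 45 ≡ 16. → (37, 16)
5P: (37, 16) + (45, 17). λ = (17 - 16)/(45 - 37) ≡ 1/8 mod 61. 8⁻¹ ≡ 23 (mod 61), so λ ≡ 23.
  x = λ² - 37 - 45 = 529 - 82 ≡ 20; y = λ·(37 - 20) - 16 ≡ 9. → (20, 9)
6P: (20, 9) + (45, 17). λ = (17 - 9)/(45 - 20) ≡ 8/25 mod 61. 25⁻¹ ≡ 22 (mod 61), so λ ≡ 54.
  x = λ² - 20 - 45 = 2916 - 65 ≡ 45; y = λ·(20 - 45) - 9 ≡ 44. → (45, 44)
7P: (45, 44) + (45, 17): same x and y₁ ≡ -y₂, so the sum is ∞.
7P = ∞, so the order is 7.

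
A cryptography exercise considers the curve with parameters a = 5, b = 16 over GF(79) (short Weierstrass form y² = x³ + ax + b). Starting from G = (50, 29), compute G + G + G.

Repeated addition: build up to 3G.
2G: tangent at (50, 29): λ = (3·50² + 5)/(2·29) ≡ 0/58. 58⁻¹ ≡ 15 (mod 79), so λ ≡ 0·15 ≡ 0.
  x = λ² - 50 - 50 = 0 - 100 ≡ 58; y = λ·(50 - 58) - 29 ≡ 50. → (58, 50)
3G: (58, 50) + (50, 29). λ = (29 - 50)/(50 - 58) ≡ 58/71 mod 79. 71⁻¹ ≡ 69 (mod 79) since 71·69 = 4899 ≡ 1, so λ ≡ 52.
  x = λ² - 58 - 50 = 2704 - 108 ≡ 68; y = λ·(58 - 68) - 50 ≡ 62. → (68, 62)

(68, 62)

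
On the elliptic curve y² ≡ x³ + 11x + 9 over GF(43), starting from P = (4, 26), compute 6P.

(19, 38)

Repeated addition: build up to 6P.
2P: tangent at (4, 26): λ = (3·4² + 11)/(2·26) ≡ 16/9. 9⁻¹ ≡ 24 (mod 43), so λ ≡ 16·24 ≡ 40.
  x = λ² - 4 - 4 = 1600 - 8 ≡ 1; y = λ·(4 - 1) - 26 ≡ 8. → (1, 8)
3P: (1, 8) + (4, 26). λ = (26 - 8)/(4 - 1) ≡ 18/3 mod 43. 3⁻¹ ≡ 29 (mod 43), so λ ≡ 6.
  x = λ² - 1 - 4 = 36 - 5 ≡ 31; y = λ·(1 - 31) - 8 ≡ 27. → (31, 27)
4P: (31, 27) + (4, 26). λ = (26 - 27)/(4 - 31) ≡ 42/16 mod 43. 16⁻¹ ≡ 35 (mod 43) since 16·35 = 560 ≡ 1, so λ ≡ 8.
  x = λ² - 31 - 4 = 64 - 35 ≡ 29; y = λ·(31 - 29) - 27 ≡ 32. → (29, 32)
5P: (29, 32) + (4, 26). λ = (26 - 32)/(4 - 29) ≡ 37/18 mod 43. 18⁻¹ ≡ 12 (mod 43), so λ ≡ 14.
  x = λ² - 29 - 4 = 196 - 33 ≡ 34; y = λ·(29 - 34) - 32 ≡ 27. → (34, 27)
6P: (34, 27) + (4, 26). λ = (26 - 27)/(4 - 34) ≡ 42/13 mod 43. 13⁻¹ ≡ 10 (mod 43) since 13·10 = 130 ≡ 1, so λ ≡ 33.
  x = λ² - 34 - 4 = 1089 - 38 ≡ 19; y = λ·(34 - 19) - 27 ≡ 38. → (19, 38)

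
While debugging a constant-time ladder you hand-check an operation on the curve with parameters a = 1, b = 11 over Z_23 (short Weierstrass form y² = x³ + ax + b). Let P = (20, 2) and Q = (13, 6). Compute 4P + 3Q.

(7, 4)

First 4P:
Double-and-add on 4 = (100)₂. Start with P = (20, 2) for the leading 1-bit.
double: tangent at (20, 2): λ = (3·20² + 1)/(2·2) ≡ 5/4. 4⁻¹ ≡ 6 (mod 23), so λ ≡ 5·6 ≡ 7.
  x = λ² - 20 - 20 = 49 - 40 ≡ 9; y = λ·(20 - 9) - 2 ≡ 6. → (9, 6)
double: tangent at (9, 6): λ = (3·9² + 1)/(2·6) ≡ 14/12. 12⁻¹ ≡ 2 (mod 23), so λ ≡ 14·2 ≡ 5.
  x = λ² - 9 - 9 = 25 - 18 ≡ 7; y = λ·(9 - 7) - 6 ≡ 4. → (7, 4)
4P = (7, 4).
Next 3Q:
Repeated addition: build up to 3Q.
2Q: tangent at (13, 6): λ = (3·13² + 1)/(2·6) ≡ 2/12. 12⁻¹ ≡ 2 (mod 23), so λ ≡ 2·2 ≡ 4.
  x = λ² - 13 - 13 = 16 - 26 ≡ 13; y = λ·(13 - 13) - 6 ≡ 17. → (13, 17)
3Q: (13, 17) + (13, 6): same x and y₁ ≡ -y₂, so the sum is ∞.
3Q = ∞.
Finally 4P + 3Q:
(7, 4) + ∞ = (7, 4) (identity).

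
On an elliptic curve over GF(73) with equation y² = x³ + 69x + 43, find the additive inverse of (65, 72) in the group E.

-(65, 72) = (65, -72 mod 73) = (65, 1).

(65, 1)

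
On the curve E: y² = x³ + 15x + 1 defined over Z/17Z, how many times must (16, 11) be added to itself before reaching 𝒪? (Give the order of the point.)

2P: tangent at (16, 11): λ = (3·16² + 15)/(2·11) ≡ 1/5. 5⁻¹ ≡ 7 (mod 17) since 5·7 = 35 ≡ 1, so λ ≡ 1·7 ≡ 7.
  x = λ² - 16 - 16 = 49 - 32 ≡ 0; y = λ·(16 - 0) - 11 ≡ 16. → (0, 16)
3P: (0, 16) + (16, 11). λ = (11 - 16)/(16 - 0) ≡ 12/16 mod 17. 16⁻¹ ≡ 16 (mod 17) since 16·16 = 256 ≡ 1, so λ ≡ 5.
  x = λ² - 0 - 16 = 25 - 16 ≡ 9; y = λ·(0 - 9) - 16 ≡ 7. → (9, 7)
4P: (9, 7) + (16, 11). λ = (11 - 7)/(16 - 9) ≡ 4/7 mod 17. 7⁻¹ ≡ 5 (mod 17), so λ ≡ 3.
  x = λ² - 9 - 16 = 9 - 25 ≡ 1; y = λ·(9 - 1) - 7 ≡ 0. → (1, 0)
5P: (1, 0) + (16, 11). λ = (11 - 0)/(16 - 1) ≡ 11/15 mod 17. 15⁻¹ ≡ 8 (mod 17), so λ ≡ 3.
  x = λ² - 1 - 16 = 9 - 17 ≡ 9; y = λ·(1 - 9) - 0 ≡ 10. → (9, 10)
6P: (9, 10) + (16, 11). λ = (11 - 10)/(16 - 9) ≡ 1/7 mod 17. 7⁻¹ ≡ 5 (mod 17) since 7·5 = 35 ≡ 1, so λ ≡ 5.
  x = λ² - 9 - 16 = 25 - 25 ≡ 0; y = λ·(9 - 0) - 10 ≡ 1. → (0, 1)
7P: (0, 1) + (16, 11). λ = (11 - 1)/(16 - 0) ≡ 10/16 mod 17. 16⁻¹ ≡ 16 (mod 17) since 16·16 = 256 ≡ 1, so λ ≡ 7.
  x = λ² - 0 - 16 = 49 - 16 ≡ 16; y = λ·(0 - 16) - 1 ≡ 6. → (16, 6)
8P: (16, 6) + (16, 11): same x and y₁ ≡ -y₂, so the sum is 𝒪.
8P = 𝒪, so the order is 8.

8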